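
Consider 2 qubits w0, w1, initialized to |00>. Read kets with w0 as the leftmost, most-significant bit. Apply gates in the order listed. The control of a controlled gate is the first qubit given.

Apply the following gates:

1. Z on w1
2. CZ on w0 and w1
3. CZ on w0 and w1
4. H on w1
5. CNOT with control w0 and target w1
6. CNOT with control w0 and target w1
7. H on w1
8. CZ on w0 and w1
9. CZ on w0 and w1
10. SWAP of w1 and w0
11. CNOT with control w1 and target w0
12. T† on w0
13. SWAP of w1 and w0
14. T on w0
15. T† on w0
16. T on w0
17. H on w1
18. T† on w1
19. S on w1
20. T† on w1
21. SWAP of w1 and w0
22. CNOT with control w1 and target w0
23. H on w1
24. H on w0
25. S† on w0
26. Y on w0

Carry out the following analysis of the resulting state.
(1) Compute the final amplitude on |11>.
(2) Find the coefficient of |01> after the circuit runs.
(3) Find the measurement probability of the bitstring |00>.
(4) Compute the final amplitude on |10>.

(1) |11> carries amplitude sqrt(2)*I/2 in the final state. Key observation: gates 3-8 undo each other exactly, leaving only the rest of the circuit to track.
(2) The final state's coefficient on |01> equals 0.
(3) The probability of measuring |00> is 0.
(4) |10> carries amplitude sqrt(2)*I/2 in the final state.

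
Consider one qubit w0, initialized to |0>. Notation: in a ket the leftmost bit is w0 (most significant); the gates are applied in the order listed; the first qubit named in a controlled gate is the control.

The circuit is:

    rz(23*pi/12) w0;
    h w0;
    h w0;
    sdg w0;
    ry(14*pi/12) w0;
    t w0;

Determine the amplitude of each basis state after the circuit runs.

The resulting statevector has amplitude (-sqrt(2) + sqrt(6))*exp(I*pi/24)/4 on |0>, (-sqrt(6) - sqrt(2))*exp(7*I*pi/24)/4 on |1>.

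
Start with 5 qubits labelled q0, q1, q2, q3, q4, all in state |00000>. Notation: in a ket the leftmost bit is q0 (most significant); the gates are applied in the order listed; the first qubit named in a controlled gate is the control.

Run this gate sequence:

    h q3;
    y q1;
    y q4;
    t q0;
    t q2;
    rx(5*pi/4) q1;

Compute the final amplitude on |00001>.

The amplitude on |00001> is I*sqrt(2*sqrt(2) + 4)/4.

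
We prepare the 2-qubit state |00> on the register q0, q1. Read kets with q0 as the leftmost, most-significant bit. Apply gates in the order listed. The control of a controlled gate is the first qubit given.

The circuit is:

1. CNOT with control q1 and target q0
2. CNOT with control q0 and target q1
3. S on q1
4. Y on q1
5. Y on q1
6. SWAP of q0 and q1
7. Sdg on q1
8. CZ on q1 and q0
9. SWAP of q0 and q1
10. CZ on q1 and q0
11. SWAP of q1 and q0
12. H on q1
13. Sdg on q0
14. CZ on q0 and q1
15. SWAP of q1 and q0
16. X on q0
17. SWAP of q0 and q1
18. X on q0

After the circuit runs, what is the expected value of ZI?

In the final state, ZI has expectation -1.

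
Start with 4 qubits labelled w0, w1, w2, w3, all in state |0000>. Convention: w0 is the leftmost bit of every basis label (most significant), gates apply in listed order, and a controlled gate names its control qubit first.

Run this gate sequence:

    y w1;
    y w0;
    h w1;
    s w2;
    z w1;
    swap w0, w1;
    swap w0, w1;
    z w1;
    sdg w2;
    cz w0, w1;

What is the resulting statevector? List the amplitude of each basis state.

After the circuit, the state carries amplitude -sqrt(2)/2 on |1000>, -sqrt(2)/2 on |1100>, and 0 on every other basis state.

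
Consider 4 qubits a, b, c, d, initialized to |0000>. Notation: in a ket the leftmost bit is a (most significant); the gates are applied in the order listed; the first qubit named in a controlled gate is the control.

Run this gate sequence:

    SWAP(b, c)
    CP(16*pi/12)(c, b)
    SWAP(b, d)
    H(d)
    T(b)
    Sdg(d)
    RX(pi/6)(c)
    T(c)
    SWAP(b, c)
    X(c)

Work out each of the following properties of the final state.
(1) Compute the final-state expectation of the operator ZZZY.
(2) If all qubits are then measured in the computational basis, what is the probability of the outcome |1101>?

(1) The observable ZZZY averages to sqrt(3)/2.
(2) The probability of measuring |1101> is 0.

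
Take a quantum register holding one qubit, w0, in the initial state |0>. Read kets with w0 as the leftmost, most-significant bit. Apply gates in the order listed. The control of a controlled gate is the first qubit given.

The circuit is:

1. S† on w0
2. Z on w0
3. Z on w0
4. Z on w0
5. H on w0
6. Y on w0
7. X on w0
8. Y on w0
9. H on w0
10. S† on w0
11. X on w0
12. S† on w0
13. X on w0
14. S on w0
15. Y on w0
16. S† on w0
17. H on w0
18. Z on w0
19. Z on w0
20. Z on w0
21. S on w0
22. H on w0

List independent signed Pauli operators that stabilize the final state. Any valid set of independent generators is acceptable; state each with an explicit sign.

One valid set of independent stabilizer generators is -Y (any independent generating set of the same group is equally correct).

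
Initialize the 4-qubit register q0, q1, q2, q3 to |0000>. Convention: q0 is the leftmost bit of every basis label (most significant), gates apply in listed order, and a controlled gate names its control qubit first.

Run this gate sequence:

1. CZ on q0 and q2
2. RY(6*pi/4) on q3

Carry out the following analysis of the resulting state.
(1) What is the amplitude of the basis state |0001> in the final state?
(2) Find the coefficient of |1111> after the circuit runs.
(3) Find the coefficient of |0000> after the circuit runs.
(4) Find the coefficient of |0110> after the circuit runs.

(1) |0001> carries amplitude sqrt(2)/2 in the final state.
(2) The final state's coefficient on |1111> equals 0.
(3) The amplitude on |0000> is -sqrt(2)/2.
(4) |0110> carries amplitude 0 in the final state.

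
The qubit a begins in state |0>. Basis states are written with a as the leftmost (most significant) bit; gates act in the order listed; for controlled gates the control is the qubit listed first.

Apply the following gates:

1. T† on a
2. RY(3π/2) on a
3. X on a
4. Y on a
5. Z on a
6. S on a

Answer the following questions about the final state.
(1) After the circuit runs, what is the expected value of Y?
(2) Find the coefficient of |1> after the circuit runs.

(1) The expectation value of Y is -1.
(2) The final state's coefficient on |1> equals sqrt(2)/2.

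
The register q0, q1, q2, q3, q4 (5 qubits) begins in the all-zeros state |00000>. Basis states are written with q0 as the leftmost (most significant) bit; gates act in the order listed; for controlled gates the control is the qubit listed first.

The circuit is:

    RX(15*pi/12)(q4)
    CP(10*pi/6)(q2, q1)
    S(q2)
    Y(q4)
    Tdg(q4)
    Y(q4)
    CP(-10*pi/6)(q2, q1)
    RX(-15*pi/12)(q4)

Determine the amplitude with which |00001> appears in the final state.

|00001> carries amplitude sqrt(2)*(-exp(I*pi/4) + I)/4 in the final state.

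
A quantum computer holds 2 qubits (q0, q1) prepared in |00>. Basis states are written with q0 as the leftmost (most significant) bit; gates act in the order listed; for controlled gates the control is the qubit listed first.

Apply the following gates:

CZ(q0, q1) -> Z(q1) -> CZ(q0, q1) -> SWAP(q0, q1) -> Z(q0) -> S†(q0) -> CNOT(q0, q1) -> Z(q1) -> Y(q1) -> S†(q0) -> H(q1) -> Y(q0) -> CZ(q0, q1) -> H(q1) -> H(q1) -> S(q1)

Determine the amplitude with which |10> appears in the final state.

|10> carries amplitude -sqrt(2)/2 in the final state.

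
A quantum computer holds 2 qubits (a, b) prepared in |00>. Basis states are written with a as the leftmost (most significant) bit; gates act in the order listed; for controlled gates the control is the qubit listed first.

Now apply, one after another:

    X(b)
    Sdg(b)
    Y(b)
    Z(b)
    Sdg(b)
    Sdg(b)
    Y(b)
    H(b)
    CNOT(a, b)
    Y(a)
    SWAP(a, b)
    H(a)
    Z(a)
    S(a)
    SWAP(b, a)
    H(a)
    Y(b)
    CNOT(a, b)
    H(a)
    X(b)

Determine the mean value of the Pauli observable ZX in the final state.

In the final state, ZX has expectation -1.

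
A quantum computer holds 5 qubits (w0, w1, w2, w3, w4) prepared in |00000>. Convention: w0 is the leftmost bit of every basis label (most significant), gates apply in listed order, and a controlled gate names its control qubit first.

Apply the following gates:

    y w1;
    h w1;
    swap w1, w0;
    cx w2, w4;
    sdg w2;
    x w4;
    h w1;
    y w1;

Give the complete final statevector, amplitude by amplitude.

After the circuit, the state carries amplitude 1/2 on |00001>, -1/2 on |01001>, -1/2 on |10001>, 1/2 on |11001>, and 0 on every other basis state.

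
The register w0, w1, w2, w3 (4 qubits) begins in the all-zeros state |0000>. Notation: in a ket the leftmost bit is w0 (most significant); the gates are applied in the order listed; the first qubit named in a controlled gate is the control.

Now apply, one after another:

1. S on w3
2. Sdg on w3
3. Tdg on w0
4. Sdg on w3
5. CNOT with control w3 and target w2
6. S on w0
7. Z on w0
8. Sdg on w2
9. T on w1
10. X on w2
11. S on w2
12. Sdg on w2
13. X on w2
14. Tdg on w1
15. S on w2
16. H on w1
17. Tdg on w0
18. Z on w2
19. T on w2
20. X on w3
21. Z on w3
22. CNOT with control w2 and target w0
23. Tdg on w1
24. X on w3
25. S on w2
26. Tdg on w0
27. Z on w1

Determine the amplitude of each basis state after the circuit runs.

The final amplitudes are -sqrt(2)/2 on |0000>, -sqrt(2)*exp(3*I*pi/4)/2 on |0100>, and 0 on every other basis state.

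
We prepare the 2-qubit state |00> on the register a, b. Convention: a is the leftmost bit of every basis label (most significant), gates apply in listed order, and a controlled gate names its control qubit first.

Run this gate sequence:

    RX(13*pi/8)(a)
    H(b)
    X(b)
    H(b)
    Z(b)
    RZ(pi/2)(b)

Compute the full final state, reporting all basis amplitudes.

After the circuit, the state carries amplitude exp(3*I*pi/4)*cos(3*pi/16) on |00>, 0 on |01>, -exp(I*pi/4)*sin(3*pi/16) on |10>, 0 on |11>. Key observation: steps 2-5 multiply out to the identity, so the circuit reduces to the remaining gates.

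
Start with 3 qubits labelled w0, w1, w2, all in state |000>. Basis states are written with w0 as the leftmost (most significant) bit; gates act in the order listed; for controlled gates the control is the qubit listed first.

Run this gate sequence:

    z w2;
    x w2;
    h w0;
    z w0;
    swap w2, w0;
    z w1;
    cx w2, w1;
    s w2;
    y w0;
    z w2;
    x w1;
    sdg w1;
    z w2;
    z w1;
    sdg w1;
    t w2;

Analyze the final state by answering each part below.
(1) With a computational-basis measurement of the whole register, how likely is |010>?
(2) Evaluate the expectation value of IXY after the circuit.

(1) Outcome |010> occurs with probability 1/2.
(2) In the final state, IXY has expectation -sqrt(2)/2.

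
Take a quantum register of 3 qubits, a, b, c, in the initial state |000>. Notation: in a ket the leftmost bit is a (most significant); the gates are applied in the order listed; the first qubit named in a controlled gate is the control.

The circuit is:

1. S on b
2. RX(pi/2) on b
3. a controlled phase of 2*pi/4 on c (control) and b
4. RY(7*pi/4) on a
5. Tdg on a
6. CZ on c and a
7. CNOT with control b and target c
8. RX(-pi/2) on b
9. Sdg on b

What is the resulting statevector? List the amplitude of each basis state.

After the circuit, the state carries amplitude -sqrt(sqrt(2) + 2)/4 on |000>, -sqrt(sqrt(2) + 2)/4 on |001>, -sqrt(sqrt(2) + 2)/4 on |010>, sqrt(sqrt(2) + 2)/4 on |011>, -sqrt(2 - sqrt(2))*exp(3*I*pi/4)/4 on |100>, -sqrt(2 - sqrt(2))*exp(3*I*pi/4)/4 on |101>, -sqrt(2 - sqrt(2))*exp(3*I*pi/4)/4 on |110>, sqrt(2 - sqrt(2))*exp(3*I*pi/4)/4 on |111>.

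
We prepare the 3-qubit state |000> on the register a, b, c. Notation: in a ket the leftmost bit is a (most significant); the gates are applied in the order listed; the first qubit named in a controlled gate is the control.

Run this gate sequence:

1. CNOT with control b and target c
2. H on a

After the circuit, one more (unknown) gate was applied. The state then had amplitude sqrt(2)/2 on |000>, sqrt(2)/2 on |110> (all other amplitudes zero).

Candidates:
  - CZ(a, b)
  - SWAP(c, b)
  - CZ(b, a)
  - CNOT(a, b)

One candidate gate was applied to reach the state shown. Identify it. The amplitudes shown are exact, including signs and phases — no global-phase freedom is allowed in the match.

The applied gate was CNOT(a, b).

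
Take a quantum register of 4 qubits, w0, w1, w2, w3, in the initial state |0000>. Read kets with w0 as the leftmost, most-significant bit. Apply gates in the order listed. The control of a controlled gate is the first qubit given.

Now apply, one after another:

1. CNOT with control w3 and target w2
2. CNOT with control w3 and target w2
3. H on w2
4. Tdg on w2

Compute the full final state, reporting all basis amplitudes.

The final amplitudes are sqrt(2)/2 on |0000>, -sqrt(2)*exp(3*I*pi/4)/2 on |0010>, and 0 on every other basis state. Key observation: steps 1-2 multiply out to the identity, so the circuit reduces to the remaining gates.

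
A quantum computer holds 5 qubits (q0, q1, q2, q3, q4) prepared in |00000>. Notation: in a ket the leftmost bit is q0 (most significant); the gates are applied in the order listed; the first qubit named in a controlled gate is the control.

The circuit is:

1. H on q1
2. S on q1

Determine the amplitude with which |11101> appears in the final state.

The final state's coefficient on |11101> equals 0.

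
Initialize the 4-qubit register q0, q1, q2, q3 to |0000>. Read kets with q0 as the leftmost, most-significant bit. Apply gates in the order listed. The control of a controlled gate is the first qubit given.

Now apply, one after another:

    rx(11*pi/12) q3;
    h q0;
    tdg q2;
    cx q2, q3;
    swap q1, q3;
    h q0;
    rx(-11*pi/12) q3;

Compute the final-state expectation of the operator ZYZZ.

The expectation value of ZYZZ is 1/4.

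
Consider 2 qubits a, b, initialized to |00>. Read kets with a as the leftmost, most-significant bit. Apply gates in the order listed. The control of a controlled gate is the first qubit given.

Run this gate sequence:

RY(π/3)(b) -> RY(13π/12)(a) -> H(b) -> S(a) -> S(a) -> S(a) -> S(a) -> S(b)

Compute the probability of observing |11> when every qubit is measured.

The probability of measuring |11> is -sqrt(3)/8 - sqrt(2)/32 + sqrt(6)/32 + 1/4. Key observation: steps 4-7 multiply out to the identity, so the circuit reduces to the remaining gates.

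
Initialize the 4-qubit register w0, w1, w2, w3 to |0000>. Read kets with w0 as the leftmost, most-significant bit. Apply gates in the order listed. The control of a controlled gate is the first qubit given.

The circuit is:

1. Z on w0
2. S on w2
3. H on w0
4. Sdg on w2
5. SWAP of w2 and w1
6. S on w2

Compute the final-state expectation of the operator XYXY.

In the final state, XYXY has expectation 0.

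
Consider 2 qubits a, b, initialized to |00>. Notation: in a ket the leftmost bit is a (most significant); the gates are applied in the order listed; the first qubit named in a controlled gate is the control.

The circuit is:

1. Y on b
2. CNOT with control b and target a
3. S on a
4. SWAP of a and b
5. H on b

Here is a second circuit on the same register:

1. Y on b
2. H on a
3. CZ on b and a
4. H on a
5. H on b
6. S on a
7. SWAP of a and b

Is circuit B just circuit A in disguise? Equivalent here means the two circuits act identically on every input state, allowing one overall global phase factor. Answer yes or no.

No, they are not equivalent — no single phase factor reconciles the two unitaries.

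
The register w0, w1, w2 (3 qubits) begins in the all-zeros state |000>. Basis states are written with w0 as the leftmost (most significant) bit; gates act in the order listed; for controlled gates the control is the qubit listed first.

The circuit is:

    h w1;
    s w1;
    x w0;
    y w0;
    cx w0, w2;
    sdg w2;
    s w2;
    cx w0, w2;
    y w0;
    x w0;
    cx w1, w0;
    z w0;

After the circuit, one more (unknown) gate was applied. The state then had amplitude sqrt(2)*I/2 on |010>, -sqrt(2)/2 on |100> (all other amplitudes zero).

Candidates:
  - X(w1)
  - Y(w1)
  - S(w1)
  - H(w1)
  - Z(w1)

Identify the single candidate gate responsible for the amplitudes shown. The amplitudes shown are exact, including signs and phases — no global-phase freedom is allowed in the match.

The applied gate was Y(w1).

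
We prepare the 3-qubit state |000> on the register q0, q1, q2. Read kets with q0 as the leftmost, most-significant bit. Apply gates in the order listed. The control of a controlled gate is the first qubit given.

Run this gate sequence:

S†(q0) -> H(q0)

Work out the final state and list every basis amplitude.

The final amplitudes are sqrt(2)/2 on |000>, sqrt(2)/2 on |100>, and 0 on every other basis state.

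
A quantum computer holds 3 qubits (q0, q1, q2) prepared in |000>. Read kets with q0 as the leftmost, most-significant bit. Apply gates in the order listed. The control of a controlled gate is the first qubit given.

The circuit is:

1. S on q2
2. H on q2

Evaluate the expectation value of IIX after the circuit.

The expectation value of IIX is 1.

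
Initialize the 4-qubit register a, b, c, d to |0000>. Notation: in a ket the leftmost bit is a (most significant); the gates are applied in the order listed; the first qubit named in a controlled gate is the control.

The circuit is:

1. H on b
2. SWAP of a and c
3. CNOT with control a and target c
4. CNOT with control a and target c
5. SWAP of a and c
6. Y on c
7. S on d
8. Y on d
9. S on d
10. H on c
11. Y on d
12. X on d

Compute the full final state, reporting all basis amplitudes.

After the circuit, the state carries amplitude -1/2 on |0001>, 1/2 on |0011>, -1/2 on |0101>, 1/2 on |0111>, and 0 on every other basis state. Key observation: gates 2-5 undo each other exactly, leaving only the rest of the circuit to track.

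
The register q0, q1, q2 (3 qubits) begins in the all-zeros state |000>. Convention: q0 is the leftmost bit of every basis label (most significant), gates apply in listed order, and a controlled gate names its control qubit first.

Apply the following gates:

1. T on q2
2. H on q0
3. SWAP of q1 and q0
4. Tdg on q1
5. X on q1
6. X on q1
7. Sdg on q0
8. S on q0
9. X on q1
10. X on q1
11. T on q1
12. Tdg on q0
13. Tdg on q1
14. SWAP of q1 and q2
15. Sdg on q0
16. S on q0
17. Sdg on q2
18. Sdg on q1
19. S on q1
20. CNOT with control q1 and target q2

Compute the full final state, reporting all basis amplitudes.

The final amplitudes are sqrt(2)/2 on |000>, -sqrt(2)*exp(I*pi/4)/2 on |001>, and 0 on every other basis state.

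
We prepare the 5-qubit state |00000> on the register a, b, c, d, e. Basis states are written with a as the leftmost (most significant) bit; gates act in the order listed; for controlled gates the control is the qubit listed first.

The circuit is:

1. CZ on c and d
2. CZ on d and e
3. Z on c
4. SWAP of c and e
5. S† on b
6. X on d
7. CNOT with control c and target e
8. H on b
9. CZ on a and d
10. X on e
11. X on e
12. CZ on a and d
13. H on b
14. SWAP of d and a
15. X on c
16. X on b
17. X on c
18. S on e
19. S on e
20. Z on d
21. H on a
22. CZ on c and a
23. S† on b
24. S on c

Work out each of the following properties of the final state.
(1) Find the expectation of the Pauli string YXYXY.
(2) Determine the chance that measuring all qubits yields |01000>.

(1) The observable YXYXY averages to 0. Key observation: the block from step 8 through step 13 cancels to the identity and can be dropped.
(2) A full measurement returns |01000> with probability 1/2.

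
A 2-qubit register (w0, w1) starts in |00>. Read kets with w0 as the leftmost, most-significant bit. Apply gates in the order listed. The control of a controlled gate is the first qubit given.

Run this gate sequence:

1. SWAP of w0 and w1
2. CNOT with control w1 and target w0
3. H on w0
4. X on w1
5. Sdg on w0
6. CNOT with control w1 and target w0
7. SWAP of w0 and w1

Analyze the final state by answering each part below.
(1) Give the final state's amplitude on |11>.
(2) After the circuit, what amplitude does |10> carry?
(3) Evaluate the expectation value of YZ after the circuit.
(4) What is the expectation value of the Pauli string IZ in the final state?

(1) The amplitude on |11> is sqrt(2)/2.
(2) The final state's coefficient on |10> equals -sqrt(2)*I/2.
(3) In the final state, YZ has expectation 0.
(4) The expectation value of IZ is 0.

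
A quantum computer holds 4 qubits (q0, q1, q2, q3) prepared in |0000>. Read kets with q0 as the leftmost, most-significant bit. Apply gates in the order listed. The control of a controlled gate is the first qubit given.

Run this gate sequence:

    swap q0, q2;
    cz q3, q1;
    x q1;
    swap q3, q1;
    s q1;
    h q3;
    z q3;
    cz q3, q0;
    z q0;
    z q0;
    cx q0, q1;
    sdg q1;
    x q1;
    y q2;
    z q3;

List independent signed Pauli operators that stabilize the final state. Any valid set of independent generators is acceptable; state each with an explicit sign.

The stabilizer group can be generated by -IIIX, +ZIII, -IZII, -IIZI, among other valid generating sets.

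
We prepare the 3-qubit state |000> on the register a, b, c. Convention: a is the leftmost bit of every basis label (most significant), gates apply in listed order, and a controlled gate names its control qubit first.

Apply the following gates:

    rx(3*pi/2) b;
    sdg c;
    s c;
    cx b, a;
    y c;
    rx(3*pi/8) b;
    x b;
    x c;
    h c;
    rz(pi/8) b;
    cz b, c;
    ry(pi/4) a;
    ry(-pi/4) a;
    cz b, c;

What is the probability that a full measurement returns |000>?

Outcome |000> occurs with probability 1/8 - sqrt(2 - sqrt(2))/16. Key observation: steps 11-14 multiply out to the identity, so the circuit reduces to the remaining gates.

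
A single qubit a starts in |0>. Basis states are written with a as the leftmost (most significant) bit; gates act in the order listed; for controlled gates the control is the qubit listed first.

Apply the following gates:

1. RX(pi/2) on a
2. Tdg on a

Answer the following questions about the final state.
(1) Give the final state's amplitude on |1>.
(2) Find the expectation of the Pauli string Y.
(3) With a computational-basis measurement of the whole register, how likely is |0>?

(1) The final state's coefficient on |1> equals -sqrt(2)*exp(I*pi/4)/2.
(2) In the final state, Y has expectation -sqrt(2)/2.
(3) The probability of measuring |0> is 1/2.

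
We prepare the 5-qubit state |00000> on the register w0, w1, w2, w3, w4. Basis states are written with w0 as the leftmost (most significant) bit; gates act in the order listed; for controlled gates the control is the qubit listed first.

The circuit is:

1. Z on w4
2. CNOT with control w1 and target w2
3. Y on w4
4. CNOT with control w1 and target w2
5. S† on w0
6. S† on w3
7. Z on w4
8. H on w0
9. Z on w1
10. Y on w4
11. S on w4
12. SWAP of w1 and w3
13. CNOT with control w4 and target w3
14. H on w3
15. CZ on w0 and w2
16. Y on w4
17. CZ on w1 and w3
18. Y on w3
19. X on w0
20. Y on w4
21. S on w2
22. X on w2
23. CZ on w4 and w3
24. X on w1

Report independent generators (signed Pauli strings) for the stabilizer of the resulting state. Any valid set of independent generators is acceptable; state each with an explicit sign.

The stabilizer group can be generated by +XIIII, -IIIXI, -IZIII, -IIZII, +IIIIZ, among other valid generating sets.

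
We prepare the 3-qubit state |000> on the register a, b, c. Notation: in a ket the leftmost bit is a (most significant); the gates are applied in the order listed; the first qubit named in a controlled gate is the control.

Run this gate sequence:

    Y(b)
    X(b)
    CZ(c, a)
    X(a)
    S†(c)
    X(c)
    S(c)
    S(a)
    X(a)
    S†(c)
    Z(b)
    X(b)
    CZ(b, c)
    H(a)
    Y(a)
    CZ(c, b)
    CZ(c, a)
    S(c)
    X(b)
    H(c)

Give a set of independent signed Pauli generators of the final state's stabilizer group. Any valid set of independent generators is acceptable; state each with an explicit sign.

One valid set of independent stabilizer generators is +XII, -IIX, +IZI (any independent generating set of the same group is equally correct).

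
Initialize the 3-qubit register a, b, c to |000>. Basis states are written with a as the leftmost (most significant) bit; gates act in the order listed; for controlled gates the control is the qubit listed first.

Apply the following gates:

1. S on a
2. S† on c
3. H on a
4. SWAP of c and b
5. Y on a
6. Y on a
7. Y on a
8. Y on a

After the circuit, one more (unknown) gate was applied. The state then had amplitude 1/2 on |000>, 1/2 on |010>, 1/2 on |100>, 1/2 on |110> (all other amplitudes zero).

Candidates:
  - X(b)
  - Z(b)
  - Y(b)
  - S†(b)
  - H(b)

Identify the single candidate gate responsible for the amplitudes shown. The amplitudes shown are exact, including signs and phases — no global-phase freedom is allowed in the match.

The applied gate was H(b).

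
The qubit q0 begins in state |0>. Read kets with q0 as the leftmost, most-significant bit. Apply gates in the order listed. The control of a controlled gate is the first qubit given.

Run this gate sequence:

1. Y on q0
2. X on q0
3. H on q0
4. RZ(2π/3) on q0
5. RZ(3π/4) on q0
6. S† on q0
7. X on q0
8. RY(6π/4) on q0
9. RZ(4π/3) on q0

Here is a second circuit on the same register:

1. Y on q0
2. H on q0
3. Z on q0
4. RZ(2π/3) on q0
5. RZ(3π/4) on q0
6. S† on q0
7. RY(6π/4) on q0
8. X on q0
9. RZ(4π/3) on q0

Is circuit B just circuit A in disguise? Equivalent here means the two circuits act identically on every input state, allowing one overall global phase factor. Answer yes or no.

No — the two circuits implement different unitaries, even allowing a global phase.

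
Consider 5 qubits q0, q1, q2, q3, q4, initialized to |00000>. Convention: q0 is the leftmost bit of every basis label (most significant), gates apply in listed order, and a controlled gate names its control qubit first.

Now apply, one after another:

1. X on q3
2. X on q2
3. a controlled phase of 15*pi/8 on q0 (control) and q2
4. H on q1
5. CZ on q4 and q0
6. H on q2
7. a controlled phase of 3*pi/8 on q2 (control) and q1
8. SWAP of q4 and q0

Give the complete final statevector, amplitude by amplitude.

The final amplitudes are 1/2 on |00010>, -1/2 on |00110>, 1/2 on |01010>, -exp(3*I*pi/8)/2 on |01110>, and 0 on every other basis state.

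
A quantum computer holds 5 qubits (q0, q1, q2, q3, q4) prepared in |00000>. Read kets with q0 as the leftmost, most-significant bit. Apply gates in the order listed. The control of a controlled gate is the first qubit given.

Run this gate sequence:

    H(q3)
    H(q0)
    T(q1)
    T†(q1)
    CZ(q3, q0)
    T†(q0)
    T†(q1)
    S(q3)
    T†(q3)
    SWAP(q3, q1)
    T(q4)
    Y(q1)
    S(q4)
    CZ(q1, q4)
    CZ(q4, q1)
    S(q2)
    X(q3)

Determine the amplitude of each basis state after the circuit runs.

After the circuit, the state carries amplitude -exp(3*I*pi/4)/2 on |00010>, I/2 on |01010>, I/2 on |10010>, exp(I*pi/4)/2 on |11010>, and 0 on every other basis state.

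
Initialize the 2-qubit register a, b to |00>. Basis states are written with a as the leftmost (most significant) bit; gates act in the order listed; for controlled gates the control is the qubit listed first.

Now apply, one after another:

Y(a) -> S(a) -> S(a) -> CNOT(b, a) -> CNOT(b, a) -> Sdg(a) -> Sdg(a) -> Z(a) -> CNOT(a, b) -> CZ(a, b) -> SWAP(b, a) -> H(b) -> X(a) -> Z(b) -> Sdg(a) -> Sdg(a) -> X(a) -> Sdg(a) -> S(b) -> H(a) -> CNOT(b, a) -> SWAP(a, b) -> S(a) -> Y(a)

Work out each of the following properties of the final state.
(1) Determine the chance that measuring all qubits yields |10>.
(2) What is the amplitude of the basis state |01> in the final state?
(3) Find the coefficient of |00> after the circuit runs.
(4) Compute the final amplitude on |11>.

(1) Outcome |10> occurs with probability 1/4. Key observation: the block from step 2 through step 7 cancels to the identity and can be dropped.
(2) The amplitude on |01> is I/2.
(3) The amplitude on |00> is -I/2.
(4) The final state's coefficient on |11> equals -I/2.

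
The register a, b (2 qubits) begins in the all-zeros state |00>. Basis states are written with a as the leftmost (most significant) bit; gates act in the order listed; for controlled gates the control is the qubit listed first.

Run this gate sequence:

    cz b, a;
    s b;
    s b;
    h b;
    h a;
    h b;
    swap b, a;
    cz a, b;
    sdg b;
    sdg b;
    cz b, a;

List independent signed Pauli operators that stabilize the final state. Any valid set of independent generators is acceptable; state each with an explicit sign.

The final state is stabilized by the group generated by -IX, +ZI; other independent generating sets are equally valid.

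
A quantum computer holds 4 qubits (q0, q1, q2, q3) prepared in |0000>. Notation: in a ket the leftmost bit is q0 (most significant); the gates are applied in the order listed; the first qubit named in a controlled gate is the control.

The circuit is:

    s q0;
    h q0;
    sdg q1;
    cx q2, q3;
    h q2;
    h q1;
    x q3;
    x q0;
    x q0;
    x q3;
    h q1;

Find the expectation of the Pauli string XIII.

The observable XIII averages to 1. Key observation: gates 6-11 undo each other exactly, leaving only the rest of the circuit to track.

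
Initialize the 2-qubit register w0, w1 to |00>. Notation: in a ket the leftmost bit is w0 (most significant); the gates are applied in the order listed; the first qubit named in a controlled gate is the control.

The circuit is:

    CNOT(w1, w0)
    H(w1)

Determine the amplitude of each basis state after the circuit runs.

After the circuit, the state carries amplitude sqrt(2)/2 on |00>, sqrt(2)/2 on |01>, 0 on |10>, 0 on |11>.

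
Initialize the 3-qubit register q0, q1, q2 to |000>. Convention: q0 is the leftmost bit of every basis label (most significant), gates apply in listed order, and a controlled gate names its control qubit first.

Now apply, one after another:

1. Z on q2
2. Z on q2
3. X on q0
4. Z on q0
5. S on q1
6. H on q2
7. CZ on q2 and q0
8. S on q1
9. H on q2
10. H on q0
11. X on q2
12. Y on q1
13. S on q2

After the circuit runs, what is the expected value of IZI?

The observable IZI averages to -1.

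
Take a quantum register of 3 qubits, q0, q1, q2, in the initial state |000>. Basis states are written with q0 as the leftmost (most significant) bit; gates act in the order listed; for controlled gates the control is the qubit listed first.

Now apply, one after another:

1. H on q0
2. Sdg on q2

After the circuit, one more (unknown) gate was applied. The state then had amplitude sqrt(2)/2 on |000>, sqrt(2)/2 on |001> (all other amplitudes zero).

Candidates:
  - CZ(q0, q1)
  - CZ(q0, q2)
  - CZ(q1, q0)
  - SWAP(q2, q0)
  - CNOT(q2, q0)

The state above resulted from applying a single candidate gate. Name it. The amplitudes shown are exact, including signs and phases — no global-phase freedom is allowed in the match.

It was SWAP(q2, q0) that produced the state shown.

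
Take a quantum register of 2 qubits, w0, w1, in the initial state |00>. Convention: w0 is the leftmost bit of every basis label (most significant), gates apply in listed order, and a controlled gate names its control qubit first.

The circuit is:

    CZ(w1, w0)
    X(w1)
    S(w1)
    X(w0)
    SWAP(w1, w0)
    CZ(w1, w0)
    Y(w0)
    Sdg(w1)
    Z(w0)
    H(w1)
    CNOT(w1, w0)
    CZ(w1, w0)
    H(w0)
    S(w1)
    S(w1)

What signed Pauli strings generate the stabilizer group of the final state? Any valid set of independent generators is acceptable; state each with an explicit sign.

One valid set of independent stabilizer generators is +XZ, -ZX (any independent generating set of the same group is equally correct).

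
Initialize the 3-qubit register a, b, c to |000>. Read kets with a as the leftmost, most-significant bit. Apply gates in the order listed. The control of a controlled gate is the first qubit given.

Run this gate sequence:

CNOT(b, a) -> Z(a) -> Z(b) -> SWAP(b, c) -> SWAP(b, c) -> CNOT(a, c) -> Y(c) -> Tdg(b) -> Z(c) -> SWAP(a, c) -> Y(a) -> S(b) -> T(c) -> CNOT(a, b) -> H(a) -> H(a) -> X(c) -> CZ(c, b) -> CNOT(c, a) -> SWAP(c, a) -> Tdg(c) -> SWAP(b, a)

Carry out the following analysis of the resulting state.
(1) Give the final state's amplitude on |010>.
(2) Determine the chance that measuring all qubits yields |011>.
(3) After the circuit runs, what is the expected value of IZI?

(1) |010> carries amplitude 0 in the final state. Key observation: steps 4-5 multiply out to the identity, so the circuit reduces to the remaining gates.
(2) A full measurement returns |011> with probability 1.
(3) The observable IZI averages to -1.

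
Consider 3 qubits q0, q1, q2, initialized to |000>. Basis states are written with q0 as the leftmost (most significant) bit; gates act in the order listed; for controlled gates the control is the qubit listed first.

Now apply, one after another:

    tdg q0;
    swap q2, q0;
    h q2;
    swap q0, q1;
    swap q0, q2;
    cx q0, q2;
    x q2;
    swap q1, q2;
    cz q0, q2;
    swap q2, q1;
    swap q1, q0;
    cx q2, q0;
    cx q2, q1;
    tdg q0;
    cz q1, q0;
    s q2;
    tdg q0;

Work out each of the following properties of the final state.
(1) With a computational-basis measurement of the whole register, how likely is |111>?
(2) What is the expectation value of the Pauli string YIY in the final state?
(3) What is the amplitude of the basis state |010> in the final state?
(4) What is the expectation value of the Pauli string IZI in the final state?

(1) A full measurement returns |111> with probability 1/2.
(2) The observable YIY averages to 1.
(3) The amplitude on |010> is sqrt(2)/2.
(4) The expectation value of IZI is -1.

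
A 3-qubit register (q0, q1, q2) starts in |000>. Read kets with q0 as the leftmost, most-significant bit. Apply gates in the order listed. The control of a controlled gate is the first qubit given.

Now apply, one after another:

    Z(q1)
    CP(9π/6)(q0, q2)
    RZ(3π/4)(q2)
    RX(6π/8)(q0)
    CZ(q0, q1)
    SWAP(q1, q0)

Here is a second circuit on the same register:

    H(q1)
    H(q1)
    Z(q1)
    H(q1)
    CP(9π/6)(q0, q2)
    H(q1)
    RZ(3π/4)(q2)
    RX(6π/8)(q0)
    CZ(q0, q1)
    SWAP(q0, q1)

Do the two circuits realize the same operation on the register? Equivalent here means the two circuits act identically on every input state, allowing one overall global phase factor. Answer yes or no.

Yes — the two circuits implement the same unitary up to a global phase.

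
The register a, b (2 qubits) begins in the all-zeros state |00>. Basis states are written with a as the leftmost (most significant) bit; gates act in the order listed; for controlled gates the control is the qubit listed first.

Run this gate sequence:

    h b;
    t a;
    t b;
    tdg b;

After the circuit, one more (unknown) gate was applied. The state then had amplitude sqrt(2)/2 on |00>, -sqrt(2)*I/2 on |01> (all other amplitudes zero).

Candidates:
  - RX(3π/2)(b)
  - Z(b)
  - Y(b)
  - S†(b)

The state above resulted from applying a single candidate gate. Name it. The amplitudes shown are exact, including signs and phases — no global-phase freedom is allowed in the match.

It was S†(b) that produced the state shown.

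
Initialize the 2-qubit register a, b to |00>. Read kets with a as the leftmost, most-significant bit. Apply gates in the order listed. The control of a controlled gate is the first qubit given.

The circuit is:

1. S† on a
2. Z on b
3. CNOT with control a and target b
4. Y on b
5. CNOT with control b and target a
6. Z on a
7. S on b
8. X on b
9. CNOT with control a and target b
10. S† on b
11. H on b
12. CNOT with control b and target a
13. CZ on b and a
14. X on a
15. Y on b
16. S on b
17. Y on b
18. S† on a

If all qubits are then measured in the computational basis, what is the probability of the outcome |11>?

The probability of measuring |11> is 1/2.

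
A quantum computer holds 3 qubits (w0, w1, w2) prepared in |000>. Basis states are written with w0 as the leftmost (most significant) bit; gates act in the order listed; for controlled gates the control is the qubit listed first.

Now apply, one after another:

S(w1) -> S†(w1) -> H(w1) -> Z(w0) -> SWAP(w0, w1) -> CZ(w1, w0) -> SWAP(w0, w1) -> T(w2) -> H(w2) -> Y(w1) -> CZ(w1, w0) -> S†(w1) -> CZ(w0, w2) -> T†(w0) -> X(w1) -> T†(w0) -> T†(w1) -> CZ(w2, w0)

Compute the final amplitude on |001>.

The amplitude on |001> is 1/2.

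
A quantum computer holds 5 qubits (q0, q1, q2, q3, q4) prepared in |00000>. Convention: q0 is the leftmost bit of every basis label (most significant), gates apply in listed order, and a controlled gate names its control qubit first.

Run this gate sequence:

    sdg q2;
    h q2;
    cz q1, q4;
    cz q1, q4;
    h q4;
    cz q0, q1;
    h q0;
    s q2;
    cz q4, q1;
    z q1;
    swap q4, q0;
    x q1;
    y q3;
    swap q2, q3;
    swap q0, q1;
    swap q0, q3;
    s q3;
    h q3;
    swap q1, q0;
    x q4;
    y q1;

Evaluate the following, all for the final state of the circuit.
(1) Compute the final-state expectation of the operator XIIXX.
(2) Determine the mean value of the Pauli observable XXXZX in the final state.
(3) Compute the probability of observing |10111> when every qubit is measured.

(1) The expectation value of XIIXX is -1. Key observation: steps 3-4 multiply out to the identity, so the circuit reduces to the remaining gates.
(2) In the final state, XXXZX has expectation 0.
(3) The probability of measuring |10111> is 1/16.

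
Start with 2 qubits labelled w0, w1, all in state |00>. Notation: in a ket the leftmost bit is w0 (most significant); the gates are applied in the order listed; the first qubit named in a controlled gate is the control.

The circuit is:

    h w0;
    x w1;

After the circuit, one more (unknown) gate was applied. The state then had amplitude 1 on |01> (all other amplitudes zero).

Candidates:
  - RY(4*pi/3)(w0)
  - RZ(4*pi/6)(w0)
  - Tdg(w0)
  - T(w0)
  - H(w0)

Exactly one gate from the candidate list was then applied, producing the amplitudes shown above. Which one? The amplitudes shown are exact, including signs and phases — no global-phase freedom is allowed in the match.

The unique candidate consistent with the amplitudes is H(w0).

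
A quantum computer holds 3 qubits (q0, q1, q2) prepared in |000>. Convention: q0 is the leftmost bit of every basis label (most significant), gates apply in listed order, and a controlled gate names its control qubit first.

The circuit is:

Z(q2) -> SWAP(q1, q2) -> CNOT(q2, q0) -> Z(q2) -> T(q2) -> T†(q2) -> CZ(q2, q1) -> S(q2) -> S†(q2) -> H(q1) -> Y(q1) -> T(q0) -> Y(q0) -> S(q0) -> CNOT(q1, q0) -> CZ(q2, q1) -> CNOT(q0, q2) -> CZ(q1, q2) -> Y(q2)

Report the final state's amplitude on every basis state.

After the circuit, the state carries amplitude sqrt(2)/2 on |011>, sqrt(2)/2 on |100>, and 0 on every other basis state. Key observation: the block from step 8 through step 9 cancels to the identity and can be dropped.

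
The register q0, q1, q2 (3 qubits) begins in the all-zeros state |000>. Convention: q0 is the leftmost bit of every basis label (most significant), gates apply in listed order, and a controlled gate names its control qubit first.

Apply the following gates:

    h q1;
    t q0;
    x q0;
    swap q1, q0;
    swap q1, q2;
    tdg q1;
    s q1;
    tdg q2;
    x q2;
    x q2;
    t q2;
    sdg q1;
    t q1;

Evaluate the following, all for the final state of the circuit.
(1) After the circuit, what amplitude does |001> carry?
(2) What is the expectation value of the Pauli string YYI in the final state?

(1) |001> carries amplitude sqrt(2)/2 in the final state. Key observation: gates 6-13 undo each other exactly, leaving only the rest of the circuit to track.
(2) In the final state, YYI has expectation 0.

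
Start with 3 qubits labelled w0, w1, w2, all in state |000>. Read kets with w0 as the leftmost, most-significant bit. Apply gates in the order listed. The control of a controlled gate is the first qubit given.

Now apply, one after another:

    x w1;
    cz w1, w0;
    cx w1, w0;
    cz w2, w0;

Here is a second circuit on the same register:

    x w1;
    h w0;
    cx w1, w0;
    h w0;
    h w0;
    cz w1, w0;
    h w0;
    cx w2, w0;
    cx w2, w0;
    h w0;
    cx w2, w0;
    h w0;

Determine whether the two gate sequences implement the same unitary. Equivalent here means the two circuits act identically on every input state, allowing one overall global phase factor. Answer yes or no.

Yes, they are equivalent — the unitaries differ by at most a global phase.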